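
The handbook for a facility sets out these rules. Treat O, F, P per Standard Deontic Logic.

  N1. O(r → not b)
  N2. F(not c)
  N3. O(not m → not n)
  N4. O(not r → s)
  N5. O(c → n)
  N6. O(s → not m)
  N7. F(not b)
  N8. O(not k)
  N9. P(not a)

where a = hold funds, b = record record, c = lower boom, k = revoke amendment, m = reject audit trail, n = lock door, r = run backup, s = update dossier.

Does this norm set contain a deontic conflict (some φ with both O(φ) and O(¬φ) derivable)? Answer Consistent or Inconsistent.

Premise 2, F(not c), is equivalent to O(c).
From O(c) and premise 5, O(c → n), we obtain O(n).
Premise 3, O(not m → not n), contraposes to O(n → m); with O(n) we get O(m).
Premise 6, O(s → not m), contraposes to O(m → not s); with O(m) we get O(not s).
Premise 4 is O(not r → s); contrapositively O(not s → r). Since O(not s) holds, K gives O(r).
Applying K to premise 1 (O(r → not b)) and O(r) yields O(not b).
Yet premise 7 is F(not b), i.e. O(b).
We now have both O(not b) and O(b) — b is simultaneously obligatory and forbidden, violating the D-axiom.

Inconsistent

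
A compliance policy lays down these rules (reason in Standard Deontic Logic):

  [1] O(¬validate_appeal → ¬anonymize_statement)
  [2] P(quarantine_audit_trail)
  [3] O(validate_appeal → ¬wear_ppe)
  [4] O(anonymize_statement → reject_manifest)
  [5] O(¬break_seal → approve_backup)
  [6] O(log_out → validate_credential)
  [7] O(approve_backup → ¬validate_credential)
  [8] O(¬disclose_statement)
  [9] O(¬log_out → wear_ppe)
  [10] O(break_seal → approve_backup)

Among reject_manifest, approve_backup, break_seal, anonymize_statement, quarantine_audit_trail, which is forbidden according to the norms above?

anonymize_statement

Premises 5 and 10 are O(¬break_seal → approve_backup) and O(break_seal → approve_backup); every ideal world satisfies ¬break_seal or break_seal, so in either case approve_backup holds — hence O(approve_backup).
Applying K to premise 7 (O(approve_backup → ¬validate_credential)) and O(approve_backup) yields O(¬validate_credential).
Premise 6 is O(log_out → validate_credential); contrapositively O(¬validate_credential → ¬log_out). Since O(¬validate_credential) holds, K gives O(¬log_out).
From O(¬log_out) and premise 9, O(¬log_out → wear_ppe), we obtain O(wear_ppe).
The contrapositive of premise 3 (O(validate_appeal → ¬wear_ppe)) is O(wear_ppe → ¬validate_appeal), and O(wear_ppe) is already established, so O(¬validate_appeal).
Applying K to premise 1 (O(¬validate_appeal → ¬anonymize_statement)) and O(¬validate_appeal) yields O(¬anonymize_statement).
So O(¬anonymize_statement) holds, i.e. anonymize_statement is forbidden. None of the other listed options is forbidden under the premises.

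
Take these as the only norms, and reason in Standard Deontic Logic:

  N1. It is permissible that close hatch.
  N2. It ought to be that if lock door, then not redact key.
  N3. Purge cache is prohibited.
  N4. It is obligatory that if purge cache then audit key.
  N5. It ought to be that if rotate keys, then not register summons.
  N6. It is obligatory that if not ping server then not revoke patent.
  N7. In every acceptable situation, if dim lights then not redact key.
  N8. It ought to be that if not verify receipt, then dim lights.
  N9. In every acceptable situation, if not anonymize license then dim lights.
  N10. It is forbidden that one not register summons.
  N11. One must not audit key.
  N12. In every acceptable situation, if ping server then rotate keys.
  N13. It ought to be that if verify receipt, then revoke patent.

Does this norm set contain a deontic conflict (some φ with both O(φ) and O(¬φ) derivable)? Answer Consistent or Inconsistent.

Consistent

Premise 4 is O(purge_cache → audit_key), but O(purge_cache) is not derivable from the premises, so it does not yield O(audit_key).
So O(audit_key) is not derivable, and the apparent clash with O(¬audit_key) does not arise.
A world satisfying every obligation exists (e.g. anonymize_license=false, audit_key=false, close_hatch=false, dim_lights=true, lock_door=false, ping_server=false, purge_cache=false, redact_key=false, register_summons=true, revoke_patent=false, rotate_keys=false, verify_receipt=false); no atom is both obligatory and forbidden, so the set is consistent.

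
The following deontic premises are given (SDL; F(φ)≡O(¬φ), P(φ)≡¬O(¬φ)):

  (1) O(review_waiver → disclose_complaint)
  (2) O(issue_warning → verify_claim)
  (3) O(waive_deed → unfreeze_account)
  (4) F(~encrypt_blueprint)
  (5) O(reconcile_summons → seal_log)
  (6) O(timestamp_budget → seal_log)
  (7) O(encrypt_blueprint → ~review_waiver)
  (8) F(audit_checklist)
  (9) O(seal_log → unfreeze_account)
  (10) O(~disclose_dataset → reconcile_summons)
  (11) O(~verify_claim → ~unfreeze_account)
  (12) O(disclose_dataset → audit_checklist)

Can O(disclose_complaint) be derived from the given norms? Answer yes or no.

No

Premise 1 is O(review_waiver → disclose_complaint), but O(review_waiver) is not derivable from the premises, so it does not yield O(disclose_complaint).
No other premise forces O(disclose_complaint). An ideal world satisfying every premise can still have disclose_complaint false, so O(disclose_complaint) is not derivable.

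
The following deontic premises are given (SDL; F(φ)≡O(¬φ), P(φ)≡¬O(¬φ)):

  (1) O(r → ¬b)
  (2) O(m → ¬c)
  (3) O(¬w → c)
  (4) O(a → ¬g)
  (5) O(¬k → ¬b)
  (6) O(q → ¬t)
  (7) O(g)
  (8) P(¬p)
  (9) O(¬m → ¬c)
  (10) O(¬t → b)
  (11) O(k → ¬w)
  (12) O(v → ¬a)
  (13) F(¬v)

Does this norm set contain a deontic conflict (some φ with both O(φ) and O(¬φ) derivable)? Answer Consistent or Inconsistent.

Premise 4 is O(a → ¬g), but O(a) is not derivable from the premises, so it does not yield O(¬g).
So O(¬g) is not derivable, and the apparent clash with O(g) does not arise.
A world satisfying every obligation exists (e.g. a=false, b=false, c=false, g=true, k=false, m=false, p=false, q=false, r=false, t=true, v=true, w=true); no atom is both obligatory and forbidden, so the set is consistent.

Consistent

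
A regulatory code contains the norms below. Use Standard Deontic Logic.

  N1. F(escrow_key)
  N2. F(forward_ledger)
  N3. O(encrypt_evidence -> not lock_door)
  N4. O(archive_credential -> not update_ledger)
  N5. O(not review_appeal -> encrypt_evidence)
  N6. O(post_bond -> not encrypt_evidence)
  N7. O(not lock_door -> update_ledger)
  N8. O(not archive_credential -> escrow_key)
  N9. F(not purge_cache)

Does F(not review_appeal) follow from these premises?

Yes

Premise 1, F(escrow_key), is equivalent to O(not escrow_key).
Premise 8, O(not archive_credential -> escrow_key), contraposes to O(not escrow_key -> archive_credential); with O(not escrow_key) we get O(archive_credential).
With premise 4, O(archive_credential -> not update_ledger), the K-axiom yields O(not update_ledger).
Premise 7, O(not lock_door -> update_ledger), contraposes to O(not update_ledger -> lock_door); with O(not update_ledger) we get O(lock_door).
The contrapositive of premise 3 (O(encrypt_evidence -> not lock_door)) is O(lock_door -> not encrypt_evidence), and O(lock_door) is already established, so O(not encrypt_evidence).
The contrapositive of premise 5 (O(not review_appeal -> encrypt_evidence)) is O(not encrypt_evidence -> review_appeal), and O(not encrypt_evidence) is already established, so O(review_appeal).
Premises 2, 6, 9 do not contribute to this derivation.
So O(review_appeal) holds, i.e. F(not review_appeal). The claim follows.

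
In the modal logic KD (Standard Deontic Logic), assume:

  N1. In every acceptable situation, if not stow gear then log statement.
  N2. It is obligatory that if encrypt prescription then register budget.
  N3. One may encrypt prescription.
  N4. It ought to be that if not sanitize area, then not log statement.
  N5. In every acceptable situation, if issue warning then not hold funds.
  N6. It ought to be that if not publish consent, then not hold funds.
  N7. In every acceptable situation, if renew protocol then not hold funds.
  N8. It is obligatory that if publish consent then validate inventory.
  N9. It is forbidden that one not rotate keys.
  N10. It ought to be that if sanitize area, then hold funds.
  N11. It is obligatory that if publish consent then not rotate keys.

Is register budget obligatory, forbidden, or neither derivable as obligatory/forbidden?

Neither

Premise 2 is O(encrypt_prescription → register_budget), but O(encrypt_prescription) is not derivable from the premises (the permission P(encrypt_prescription) asserts only ¬O(¬encrypt_prescription), not O(encrypt_prescription)), so it does not yield O(register_budget).
No premise or chain of K-axiom applications forces O(register_budget), and none forces O(¬register_budget). So register_budget is neither obligatory nor forbidden under these norms.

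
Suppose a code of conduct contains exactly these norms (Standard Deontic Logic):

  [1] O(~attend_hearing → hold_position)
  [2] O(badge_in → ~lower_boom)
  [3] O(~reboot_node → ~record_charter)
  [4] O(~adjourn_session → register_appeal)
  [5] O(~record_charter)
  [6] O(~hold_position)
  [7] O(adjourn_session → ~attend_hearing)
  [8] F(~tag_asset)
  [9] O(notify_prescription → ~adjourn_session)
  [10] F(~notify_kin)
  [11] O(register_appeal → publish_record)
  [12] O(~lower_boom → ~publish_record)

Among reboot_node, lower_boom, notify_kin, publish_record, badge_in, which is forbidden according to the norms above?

From premise 6 we have O(~hold_position).
The contrapositive of premise 1 (O(~attend_hearing → hold_position)) is O(~hold_position → attend_hearing), and O(~hold_position) is already established, so O(attend_hearing).
Premise 7, O(adjourn_session → ~attend_hearing), contraposes to O(attend_hearing → ~adjourn_session); with O(attend_hearing) we get O(~adjourn_session).
With premise 4, O(~adjourn_session → register_appeal), the K-axiom yields O(register_appeal).
Premise 11 is O(register_appeal → publish_record); since O(register_appeal), deontic closure gives O(publish_record).
The contrapositive of premise 12 (O(~lower_boom → ~publish_record)) is O(publish_record → lower_boom), and O(publish_record) is already established, so O(lower_boom).
Premise 2, O(badge_in → ~lower_boom), contraposes to O(lower_boom → ~badge_in); with O(lower_boom) we get O(~badge_in).
So O(~badge_in) holds, i.e. badge_in is forbidden. None of the other listed options is forbidden under the premises.

badge_in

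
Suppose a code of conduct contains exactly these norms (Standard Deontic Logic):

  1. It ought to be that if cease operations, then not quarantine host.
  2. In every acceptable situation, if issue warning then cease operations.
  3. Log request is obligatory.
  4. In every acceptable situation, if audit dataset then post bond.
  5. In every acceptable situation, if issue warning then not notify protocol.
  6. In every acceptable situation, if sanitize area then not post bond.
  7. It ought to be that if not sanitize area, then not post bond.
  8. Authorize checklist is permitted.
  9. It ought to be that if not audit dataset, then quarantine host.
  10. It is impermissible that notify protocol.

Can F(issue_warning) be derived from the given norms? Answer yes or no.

By case analysis on sanitize_area: premise 6 gives O(sanitize_area → ¬post_bond) and premise 7 gives O(¬sanitize_area → ¬post_bond), so O(¬post_bond) either way.
The contrapositive of premise 4 (O(audit_dataset → post_bond)) is O(¬post_bond → ¬audit_dataset), and O(¬post_bond) is already established, so O(¬audit_dataset).
From O(¬audit_dataset) and premise 9, O(¬audit_dataset → quarantine_host), we obtain O(quarantine_host).
Premise 1 is O(cease_operations → ¬quarantine_host); contrapositively O(quarantine_host → ¬cease_operations). Since O(quarantine_host) holds, K gives O(¬cease_operations).
Premise 2 is O(issue_warning → cease_operations); contrapositively O(¬cease_operations → ¬issue_warning). Since O(¬cease_operations) holds, K gives O(¬issue_warning).
Premises 3, 5, 8, 10 do not contribute to this derivation.
So O(¬issue_warning) holds, i.e. F(issue_warning). The claim follows.

Yes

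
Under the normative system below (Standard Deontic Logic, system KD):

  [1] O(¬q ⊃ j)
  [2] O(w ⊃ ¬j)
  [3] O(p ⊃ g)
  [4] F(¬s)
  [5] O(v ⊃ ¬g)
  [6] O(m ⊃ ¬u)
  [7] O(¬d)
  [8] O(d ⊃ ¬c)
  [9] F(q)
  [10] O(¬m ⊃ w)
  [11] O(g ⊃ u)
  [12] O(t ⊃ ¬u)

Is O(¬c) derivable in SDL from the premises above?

No

Premise 8 is O(d ⊃ ¬c), but O(d) is not derivable from the premises, so it does not yield O(¬c).
No other premise forces O(¬c). An ideal world satisfying every premise can still have ¬c false, so O(¬c) is not derivable.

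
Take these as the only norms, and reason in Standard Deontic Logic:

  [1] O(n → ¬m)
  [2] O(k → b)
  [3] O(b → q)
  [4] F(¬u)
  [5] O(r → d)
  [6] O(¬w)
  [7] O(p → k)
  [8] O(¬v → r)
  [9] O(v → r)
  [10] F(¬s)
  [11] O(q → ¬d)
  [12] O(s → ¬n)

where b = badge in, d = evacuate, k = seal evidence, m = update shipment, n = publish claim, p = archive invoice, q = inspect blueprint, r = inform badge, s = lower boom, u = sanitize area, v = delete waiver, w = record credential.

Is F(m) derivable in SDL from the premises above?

No

Premise 1 is O(n → ¬m), but O(n) is not derivable from the premises, so it does not yield O(¬m).
No other premise forces O(¬m). An ideal world satisfying every premise can still have m true, so F(m) is not derivable.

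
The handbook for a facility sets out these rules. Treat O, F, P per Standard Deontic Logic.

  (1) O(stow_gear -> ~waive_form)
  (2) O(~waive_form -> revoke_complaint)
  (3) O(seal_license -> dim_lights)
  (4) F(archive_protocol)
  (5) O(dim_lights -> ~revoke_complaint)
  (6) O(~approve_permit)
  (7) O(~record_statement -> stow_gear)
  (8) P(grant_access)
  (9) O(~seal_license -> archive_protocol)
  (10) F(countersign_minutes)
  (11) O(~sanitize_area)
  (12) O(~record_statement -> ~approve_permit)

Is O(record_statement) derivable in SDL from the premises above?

Yes

Premise 4, F(archive_protocol), is equivalent to O(~archive_protocol).
Premise 9 is O(~seal_license -> archive_protocol); contrapositively O(~archive_protocol -> seal_license). Since O(~archive_protocol) holds, K gives O(seal_license).
From O(seal_license) and premise 3, O(seal_license -> dim_lights), we obtain O(dim_lights).
With premise 5, O(dim_lights -> ~revoke_complaint), the K-axiom yields O(~revoke_complaint).
The contrapositive of premise 2 (O(~waive_form -> revoke_complaint)) is O(~revoke_complaint -> waive_form), and O(~revoke_complaint) is already established, so O(waive_form).
The contrapositive of premise 1 (O(stow_gear -> ~waive_form)) is O(waive_form -> ~stow_gear), and O(waive_form) is already established, so O(~stow_gear).
Premise 7, O(~record_statement -> stow_gear), contraposes to O(~stow_gear -> record_statement); with O(~stow_gear) we get O(record_statement).
Premises 6, 8, 10, 11, 12 do not contribute to this derivation.
So O(record_statement) follows.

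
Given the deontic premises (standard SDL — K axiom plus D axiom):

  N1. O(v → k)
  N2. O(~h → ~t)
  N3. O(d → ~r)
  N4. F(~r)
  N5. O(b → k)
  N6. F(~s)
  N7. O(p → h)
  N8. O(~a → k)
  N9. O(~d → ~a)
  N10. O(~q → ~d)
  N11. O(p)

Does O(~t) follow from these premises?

No

Premise 2 is O(~h → ~t), but O(~h) is not derivable from the premises, so it does not yield O(~t).
No other premise forces O(~t). An ideal world satisfying every premise can still have ~t false, so O(~t) is not derivable.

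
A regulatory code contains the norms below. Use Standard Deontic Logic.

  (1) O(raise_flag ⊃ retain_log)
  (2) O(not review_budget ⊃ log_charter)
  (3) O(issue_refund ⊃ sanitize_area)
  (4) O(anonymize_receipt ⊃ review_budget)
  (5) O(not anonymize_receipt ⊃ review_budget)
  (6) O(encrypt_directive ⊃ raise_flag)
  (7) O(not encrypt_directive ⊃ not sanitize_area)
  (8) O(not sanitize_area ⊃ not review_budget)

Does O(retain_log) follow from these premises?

By case analysis on not anonymize_receipt: premise 5 gives O(not anonymize_receipt ⊃ review_budget) and premise 4 gives O(anonymize_receipt ⊃ review_budget), so O(review_budget) either way.
The contrapositive of premise 8 (O(not sanitize_area ⊃ not review_budget)) is O(review_budget ⊃ sanitize_area), and O(review_budget) is already established, so O(sanitize_area).
Premise 7 is O(not encrypt_directive ⊃ not sanitize_area); contrapositively O(sanitize_area ⊃ encrypt_directive). Since O(sanitize_area) holds, K gives O(encrypt_directive).
Premise 6 is O(encrypt_directive ⊃ raise_flag); since O(encrypt_directive), deontic closure gives O(raise_flag).
Premise 1 is O(raise_flag ⊃ retain_log); since O(raise_flag), deontic closure gives O(retain_log).
Premises 2, 3 do not contribute to this derivation.
So O(retain_log) follows.

Yes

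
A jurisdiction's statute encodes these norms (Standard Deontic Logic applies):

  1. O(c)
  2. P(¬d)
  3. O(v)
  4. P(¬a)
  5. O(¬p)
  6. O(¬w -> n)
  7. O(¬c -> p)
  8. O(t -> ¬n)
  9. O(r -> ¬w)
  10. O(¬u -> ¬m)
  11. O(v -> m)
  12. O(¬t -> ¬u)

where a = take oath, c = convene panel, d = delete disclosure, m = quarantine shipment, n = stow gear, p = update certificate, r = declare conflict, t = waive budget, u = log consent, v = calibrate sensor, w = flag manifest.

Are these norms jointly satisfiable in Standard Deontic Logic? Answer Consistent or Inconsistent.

Consistent

Premise 7 is O(¬c -> p), but O(¬c) is not derivable from the premises, so it does not yield O(p).
So O(p) is not derivable, and the apparent clash with O(¬p) does not arise.
A world satisfying every obligation exists (e.g. a=false, c=true, d=false, m=true, n=false, p=false, r=false, t=true, u=true, v=true, w=true); no atom is both obligatory and forbidden, so the set is consistent.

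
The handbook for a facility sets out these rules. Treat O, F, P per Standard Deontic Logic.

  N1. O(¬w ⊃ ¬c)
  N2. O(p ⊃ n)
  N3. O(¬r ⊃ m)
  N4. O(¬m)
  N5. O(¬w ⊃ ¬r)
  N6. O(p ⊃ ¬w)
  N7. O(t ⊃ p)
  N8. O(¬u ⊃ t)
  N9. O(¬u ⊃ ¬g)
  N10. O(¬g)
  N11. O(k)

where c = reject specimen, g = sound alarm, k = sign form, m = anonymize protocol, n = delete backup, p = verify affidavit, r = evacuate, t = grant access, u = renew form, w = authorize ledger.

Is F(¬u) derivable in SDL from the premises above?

Yes

Premise 4 states O(¬m) outright.
The contrapositive of premise 3 (O(¬r ⊃ m)) is O(¬m ⊃ r), and O(¬m) is already established, so O(r).
Premise 5, O(¬w ⊃ ¬r), contraposes to O(r ⊃ w); with O(r) we get O(w).
The contrapositive of premise 6 (O(p ⊃ ¬w)) is O(w ⊃ ¬p), and O(w) is already established, so O(¬p).
Premise 7, O(t ⊃ p), contraposes to O(¬p ⊃ ¬t); with O(¬p) we get O(¬t).
Premise 8, O(¬u ⊃ t), contraposes to O(¬t ⊃ u); with O(¬t) we get O(u).
Premises 1, 2, 9, 10, 11 do not contribute to this derivation.
So O(u) holds, i.e. F(¬u). The claim follows.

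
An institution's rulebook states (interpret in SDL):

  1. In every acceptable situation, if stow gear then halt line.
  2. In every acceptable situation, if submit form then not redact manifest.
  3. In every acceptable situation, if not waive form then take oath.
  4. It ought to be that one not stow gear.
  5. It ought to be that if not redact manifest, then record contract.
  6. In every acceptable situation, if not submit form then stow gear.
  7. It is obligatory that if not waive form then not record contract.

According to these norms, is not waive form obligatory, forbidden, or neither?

From premise 4 we have O(¬stow_gear).
The contrapositive of premise 6 (O(¬submit_form → stow_gear)) is O(¬stow_gear → submit_form), and O(¬stow_gear) is already established, so O(submit_form).
With premise 2, O(submit_form → ¬redact_manifest), the K-axiom yields O(¬redact_manifest).
With premise 5, O(¬redact_manifest → record_contract), the K-axiom yields O(record_contract).
The contrapositive of premise 7 (O(¬waive_form → ¬record_contract)) is O(record_contract → waive_form), and O(record_contract) is already established, so O(waive_form).
Premises 1, 3 do not contribute to this derivation.
Thus O(waive_form), which is F(¬waive_form): ¬waive_form is forbidden.

Forbidden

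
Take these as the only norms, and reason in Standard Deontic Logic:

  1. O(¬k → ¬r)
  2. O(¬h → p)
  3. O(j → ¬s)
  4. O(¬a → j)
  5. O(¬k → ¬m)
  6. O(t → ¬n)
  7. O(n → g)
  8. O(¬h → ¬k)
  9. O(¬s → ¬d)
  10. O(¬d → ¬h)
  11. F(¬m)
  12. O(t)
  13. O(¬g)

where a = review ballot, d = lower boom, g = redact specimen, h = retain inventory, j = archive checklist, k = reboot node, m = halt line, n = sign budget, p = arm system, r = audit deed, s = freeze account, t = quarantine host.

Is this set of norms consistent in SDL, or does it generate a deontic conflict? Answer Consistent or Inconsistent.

Premise 7 is O(n → g), but O(n) is not derivable from the premises, so it does not yield O(g).
So O(g) is not derivable, and the apparent clash with O(¬g) does not arise.
A world satisfying every obligation exists (e.g. a=true, d=true, g=false, h=true, j=false, k=true, m=true, n=false, p=false, r=false, s=true, t=true); no atom is both obligatory and forbidden, so the set is consistent.

Consistent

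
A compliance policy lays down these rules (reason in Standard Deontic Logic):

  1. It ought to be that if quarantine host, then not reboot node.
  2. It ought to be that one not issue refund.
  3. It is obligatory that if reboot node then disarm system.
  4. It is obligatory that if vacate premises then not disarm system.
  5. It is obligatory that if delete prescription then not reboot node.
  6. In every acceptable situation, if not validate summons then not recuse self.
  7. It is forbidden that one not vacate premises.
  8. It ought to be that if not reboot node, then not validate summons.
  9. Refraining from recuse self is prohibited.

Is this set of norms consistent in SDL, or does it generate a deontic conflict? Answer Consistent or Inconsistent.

F(¬vacate_premises) at premise 7 means O(vacate_premises).
With premise 4, O(vacate_premises → ¬disarm_system), the K-axiom yields O(¬disarm_system).
The contrapositive of premise 3 (O(reboot_node → disarm_system)) is O(¬disarm_system → ¬reboot_node), and O(¬disarm_system) is already established, so O(¬reboot_node).
With premise 8, O(¬reboot_node → ¬validate_summons), the K-axiom yields O(¬validate_summons).
Applying K to premise 6 (O(¬validate_summons → ¬recuse_self)) and O(¬validate_summons) yields O(¬recuse_self).
But premise 9, F(¬recuse_self), means O(recuse_self).
We now have both O(¬recuse_self) and O(recuse_self) — recuse_self is simultaneously obligatory and forbidden, violating the D-axiom.

Inconsistent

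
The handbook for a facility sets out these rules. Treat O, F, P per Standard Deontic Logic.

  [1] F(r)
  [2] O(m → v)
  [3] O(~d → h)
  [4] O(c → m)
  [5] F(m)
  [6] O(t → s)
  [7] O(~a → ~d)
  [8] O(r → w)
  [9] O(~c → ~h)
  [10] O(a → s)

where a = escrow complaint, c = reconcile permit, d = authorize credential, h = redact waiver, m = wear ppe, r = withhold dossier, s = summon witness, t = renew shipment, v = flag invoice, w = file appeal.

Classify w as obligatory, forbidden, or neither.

Neither

Premise 8 is O(r → w), but O(r) is not derivable from the premises, so it does not yield O(w).
No premise or chain of K-axiom applications forces O(w), and none forces O(~w). So w is neither obligatory nor forbidden under these norms.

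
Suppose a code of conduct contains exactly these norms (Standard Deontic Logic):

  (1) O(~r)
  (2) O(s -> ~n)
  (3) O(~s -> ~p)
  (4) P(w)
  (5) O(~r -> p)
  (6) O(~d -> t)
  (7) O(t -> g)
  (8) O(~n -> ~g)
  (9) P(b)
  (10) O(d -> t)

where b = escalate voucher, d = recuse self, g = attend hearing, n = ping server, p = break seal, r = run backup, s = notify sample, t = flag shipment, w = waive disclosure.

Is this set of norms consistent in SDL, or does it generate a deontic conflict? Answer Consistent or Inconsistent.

Inconsistent

Premises 6 and 10 are O(~d -> t) and O(d -> t); every ideal world satisfies ~d or d, so in either case t holds — hence O(t).
Applying K to premise 7 (O(t -> g)) and O(t) yields O(g).
Premise 8 is O(~n -> ~g); contrapositively O(g -> n). Since O(g) holds, K gives O(n).
Premise 2 is O(s -> ~n); contrapositively O(n -> ~s). Since O(n) holds, K gives O(~s).
Applying K to premise 3 (O(~s -> ~p)) and O(~s) yields O(~p).
The contrapositive of premise 5 (O(~r -> p)) is O(~p -> r), and O(~p) is already established, so O(r).
But premise 1 directly asserts O(~r).
We now have both O(r) and O(~r) — r is simultaneously obligatory and forbidden, violating the D-axiom.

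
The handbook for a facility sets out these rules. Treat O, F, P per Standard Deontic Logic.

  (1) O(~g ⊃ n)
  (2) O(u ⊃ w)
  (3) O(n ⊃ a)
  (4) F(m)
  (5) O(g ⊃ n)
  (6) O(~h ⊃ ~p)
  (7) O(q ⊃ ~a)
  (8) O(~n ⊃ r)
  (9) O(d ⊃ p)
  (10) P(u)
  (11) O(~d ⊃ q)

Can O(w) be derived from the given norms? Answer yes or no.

Premise 2 is O(u ⊃ w), but O(u) is not derivable from the premises (the permission P(u) asserts only ~O(~u), not O(u)), so it does not yield O(w).
No other premise forces O(w). An ideal world satisfying every premise can still have w false, so O(w) is not derivable.

No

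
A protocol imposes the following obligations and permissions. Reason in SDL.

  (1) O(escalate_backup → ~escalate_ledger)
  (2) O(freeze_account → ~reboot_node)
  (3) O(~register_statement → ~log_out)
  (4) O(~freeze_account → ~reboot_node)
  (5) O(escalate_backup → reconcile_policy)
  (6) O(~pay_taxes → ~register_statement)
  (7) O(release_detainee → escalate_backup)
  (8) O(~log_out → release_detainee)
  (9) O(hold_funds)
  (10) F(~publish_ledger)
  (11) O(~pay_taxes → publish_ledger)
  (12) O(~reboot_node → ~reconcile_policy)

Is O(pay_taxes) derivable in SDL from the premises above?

Yes

By case analysis on ~freeze_account: premise 4 gives O(~freeze_account → ~reboot_node) and premise 2 gives O(freeze_account → ~reboot_node), so O(~reboot_node) either way.
With premise 12, O(~reboot_node → ~reconcile_policy), the K-axiom yields O(~reconcile_policy).
Premise 5 is O(escalate_backup → reconcile_policy); contrapositively O(~reconcile_policy → ~escalate_backup). Since O(~reconcile_policy) holds, K gives O(~escalate_backup).
The contrapositive of premise 7 (O(release_detainee → escalate_backup)) is O(~escalate_backup → ~release_detainee), and O(~escalate_backup) is already established, so O(~release_detainee).
Premise 8 is O(~log_out → release_detainee); contrapositively O(~release_detainee → log_out). Since O(~release_detainee) holds, K gives O(log_out).
The contrapositive of premise 3 (O(~register_statement → ~log_out)) is O(log_out → register_statement), and O(log_out) is already established, so O(register_statement).
Premise 6 is O(~pay_taxes → ~register_statement); contrapositively O(register_statement → pay_taxes). Since O(register_statement) holds, K gives O(pay_taxes).
Premises 1, 9, 10, 11 do not contribute to this derivation.
So O(pay_taxes) follows.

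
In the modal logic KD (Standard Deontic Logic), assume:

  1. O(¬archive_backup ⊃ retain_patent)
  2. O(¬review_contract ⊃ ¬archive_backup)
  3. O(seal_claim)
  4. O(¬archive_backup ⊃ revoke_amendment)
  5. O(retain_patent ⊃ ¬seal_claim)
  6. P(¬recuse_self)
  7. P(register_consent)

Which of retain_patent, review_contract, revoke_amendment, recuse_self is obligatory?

review_contract

Premise 3 gives O(seal_claim).
The contrapositive of premise 5 (O(retain_patent ⊃ ¬seal_claim)) is O(seal_claim ⊃ ¬retain_patent), and O(seal_claim) is already established, so O(¬retain_patent).
Premise 1, O(¬archive_backup ⊃ retain_patent), contraposes to O(¬retain_patent ⊃ archive_backup); with O(¬retain_patent) we get O(archive_backup).
Premise 2, O(¬review_contract ⊃ ¬archive_backup), contraposes to O(archive_backup ⊃ review_contract); with O(archive_backup) we get O(review_contract).
So O(review_contract) holds — review_contract is obligatory. None of the other listed options is made obligatory by any chain of premises.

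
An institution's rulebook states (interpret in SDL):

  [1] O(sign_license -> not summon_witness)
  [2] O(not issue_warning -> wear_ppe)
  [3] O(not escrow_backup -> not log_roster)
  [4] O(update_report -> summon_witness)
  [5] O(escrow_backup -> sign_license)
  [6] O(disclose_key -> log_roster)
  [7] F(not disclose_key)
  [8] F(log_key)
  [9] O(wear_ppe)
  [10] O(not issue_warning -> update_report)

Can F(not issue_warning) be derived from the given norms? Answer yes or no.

Yes

Premise 7 is F(not disclose_key), i.e. O(disclose_key).
Applying K to premise 6 (O(disclose_key -> log_roster)) and O(disclose_key) yields O(log_roster).
The contrapositive of premise 3 (O(not escrow_backup -> not log_roster)) is O(log_roster -> escrow_backup), and O(log_roster) is already established, so O(escrow_backup).
From O(escrow_backup) and premise 5, O(escrow_backup -> sign_license), we obtain O(sign_license).
With premise 1, O(sign_license -> not summon_witness), the K-axiom yields O(not summon_witness).
Premise 4 is O(update_report -> summon_witness); contrapositively O(not summon_witness -> not update_report). Since O(not summon_witness) holds, K gives O(not update_report).
Premise 10, O(not issue_warning -> update_report), contraposes to O(not update_report -> issue_warning); with O(not update_report) we get O(issue_warning).
Premises 2, 8, 9 do not contribute to this derivation.
So O(issue_warning) holds, i.e. F(not issue_warning). The claim follows.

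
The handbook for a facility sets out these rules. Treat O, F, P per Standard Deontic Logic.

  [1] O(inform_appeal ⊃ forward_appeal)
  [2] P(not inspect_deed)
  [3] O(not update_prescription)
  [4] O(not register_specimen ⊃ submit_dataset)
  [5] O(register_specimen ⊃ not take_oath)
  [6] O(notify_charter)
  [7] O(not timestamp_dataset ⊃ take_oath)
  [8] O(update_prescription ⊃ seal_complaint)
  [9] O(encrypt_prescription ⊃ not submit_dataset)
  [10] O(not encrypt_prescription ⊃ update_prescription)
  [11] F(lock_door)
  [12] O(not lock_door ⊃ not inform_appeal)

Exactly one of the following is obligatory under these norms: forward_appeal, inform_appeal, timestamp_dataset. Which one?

Premise 3 states O(not update_prescription) outright.
Premise 10, O(not encrypt_prescription ⊃ update_prescription), contraposes to O(not update_prescription ⊃ encrypt_prescription); with O(not update_prescription) we get O(encrypt_prescription).
Applying K to premise 9 (O(encrypt_prescription ⊃ not submit_dataset)) and O(encrypt_prescription) yields O(not submit_dataset).
Premise 4 is O(not register_specimen ⊃ submit_dataset); contrapositively O(not submit_dataset ⊃ register_specimen). Since O(not submit_dataset) holds, K gives O(register_specimen).
Premise 5 is O(register_specimen ⊃ not take_oath); since O(register_specimen), deontic closure gives O(not take_oath).
Premise 7, O(not timestamp_dataset ⊃ take_oath), contraposes to O(not take_oath ⊃ timestamp_dataset); with O(not take_oath) we get O(timestamp_dataset).
So O(timestamp_dataset) holds — timestamp_dataset is obligatory. None of the other listed options is made obligatory by any chain of premises.

timestamp_dataset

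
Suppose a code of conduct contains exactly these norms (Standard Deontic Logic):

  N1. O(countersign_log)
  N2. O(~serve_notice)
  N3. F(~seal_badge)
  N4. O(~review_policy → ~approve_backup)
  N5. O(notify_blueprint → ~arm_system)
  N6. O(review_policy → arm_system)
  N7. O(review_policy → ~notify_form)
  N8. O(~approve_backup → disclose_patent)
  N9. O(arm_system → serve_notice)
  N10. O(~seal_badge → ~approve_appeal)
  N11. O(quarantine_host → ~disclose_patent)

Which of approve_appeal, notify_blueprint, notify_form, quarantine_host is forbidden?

quarantine_host

Premise 2 states O(~serve_notice) outright.
Premise 9 is O(arm_system → serve_notice); contrapositively O(~serve_notice → ~arm_system). Since O(~serve_notice) holds, K gives O(~arm_system).
Premise 6, O(review_policy → arm_system), contraposes to O(~arm_system → ~review_policy); with O(~arm_system) we get O(~review_policy).
From O(~review_policy) and premise 4, O(~review_policy → ~approve_backup), we obtain O(~approve_backup).
With premise 8, O(~approve_backup → disclose_patent), the K-axiom yields O(disclose_patent).
The contrapositive of premise 11 (O(quarantine_host → ~disclose_patent)) is O(disclose_patent → ~quarantine_host), and O(disclose_patent) is already established, so O(~quarantine_host).
So O(~quarantine_host) holds, i.e. quarantine_host is forbidden. None of the other listed options is forbidden under the premises.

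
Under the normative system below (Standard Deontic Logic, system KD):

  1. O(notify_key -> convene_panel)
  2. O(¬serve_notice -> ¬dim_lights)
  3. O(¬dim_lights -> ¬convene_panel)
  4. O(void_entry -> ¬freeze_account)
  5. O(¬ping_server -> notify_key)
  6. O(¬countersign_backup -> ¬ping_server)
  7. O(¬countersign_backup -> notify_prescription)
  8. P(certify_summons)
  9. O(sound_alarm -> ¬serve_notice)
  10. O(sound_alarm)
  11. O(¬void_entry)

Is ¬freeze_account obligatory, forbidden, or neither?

Premise 4 is O(void_entry -> ¬freeze_account), but O(void_entry) is not derivable from the premises, so it does not yield O(¬freeze_account).
No premise or chain of K-axiom applications forces O(¬freeze_account), and none forces O(freeze_account). So ¬freeze_account is neither obligatory nor forbidden under these norms.

Neither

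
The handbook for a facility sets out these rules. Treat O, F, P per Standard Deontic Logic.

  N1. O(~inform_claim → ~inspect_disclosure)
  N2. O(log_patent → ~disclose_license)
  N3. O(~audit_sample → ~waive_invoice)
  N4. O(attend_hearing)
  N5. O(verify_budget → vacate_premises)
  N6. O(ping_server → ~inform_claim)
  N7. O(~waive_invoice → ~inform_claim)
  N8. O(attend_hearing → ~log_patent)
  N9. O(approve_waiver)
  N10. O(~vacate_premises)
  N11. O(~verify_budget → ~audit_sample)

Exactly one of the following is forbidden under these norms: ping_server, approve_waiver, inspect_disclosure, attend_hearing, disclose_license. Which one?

inspect_disclosure

Premise 10 gives O(~vacate_premises).
Premise 5, O(verify_budget → vacate_premises), contraposes to O(~vacate_premises → ~verify_budget); with O(~vacate_premises) we get O(~verify_budget).
From O(~verify_budget) and premise 11, O(~verify_budget → ~audit_sample), we obtain O(~audit_sample).
Applying K to premise 3 (O(~audit_sample → ~waive_invoice)) and O(~audit_sample) yields O(~waive_invoice).
Applying K to premise 7 (O(~waive_invoice → ~inform_claim)) and O(~waive_invoice) yields O(~inform_claim).
Applying K to premise 1 (O(~inform_claim → ~inspect_disclosure)) and O(~inform_claim) yields O(~inspect_disclosure).
So O(~inspect_disclosure) holds, i.e. inspect_disclosure is forbidden. None of the other listed options is forbidden under the premises.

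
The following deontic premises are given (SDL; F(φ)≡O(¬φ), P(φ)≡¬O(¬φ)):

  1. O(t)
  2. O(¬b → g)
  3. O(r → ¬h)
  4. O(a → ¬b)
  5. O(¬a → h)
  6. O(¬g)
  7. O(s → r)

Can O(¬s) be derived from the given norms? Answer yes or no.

Yes

From premise 6 we have O(¬g).
Premise 2 is O(¬b → g); contrapositively O(¬g → b). Since O(¬g) holds, K gives O(b).
Premise 4 is O(a → ¬b); contrapositively O(b → ¬a). Since O(b) holds, K gives O(¬a).
Premise 5 is O(¬a → h); since O(¬a), deontic closure gives O(h).
Premise 3 is O(r → ¬h); contrapositively O(h → ¬r). Since O(h) holds, K gives O(¬r).
Premise 7 is O(s → r); contrapositively O(¬r → ¬s). Since O(¬r) holds, K gives O(¬s).
Premise 1 does not contribute to this derivation.
So O(¬s) follows.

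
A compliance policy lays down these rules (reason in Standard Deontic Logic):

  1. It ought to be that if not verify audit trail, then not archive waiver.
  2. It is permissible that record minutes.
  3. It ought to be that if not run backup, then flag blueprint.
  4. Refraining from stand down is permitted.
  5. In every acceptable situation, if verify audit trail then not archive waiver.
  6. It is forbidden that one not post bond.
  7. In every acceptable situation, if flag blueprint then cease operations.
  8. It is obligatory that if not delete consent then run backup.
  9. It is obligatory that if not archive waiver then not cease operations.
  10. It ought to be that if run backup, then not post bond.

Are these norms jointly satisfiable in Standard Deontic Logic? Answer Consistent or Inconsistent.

Inconsistent

Premises 5 and 1 are O(verify_audit_trail → ¬archive_waiver) and O(¬verify_audit_trail → ¬archive_waiver); every ideal world satisfies verify_audit_trail or ¬verify_audit_trail, so in either case ¬archive_waiver holds — hence O(¬archive_waiver).
Premise 9 is O(¬archive_waiver → ¬cease_operations); since O(¬archive_waiver), deontic closure gives O(¬cease_operations).
The contrapositive of premise 7 (O(flag_blueprint → cease_operations)) is O(¬cease_operations → ¬flag_blueprint), and O(¬cease_operations) is already established, so O(¬flag_blueprint).
The contrapositive of premise 3 (O(¬run_backup → flag_blueprint)) is O(¬flag_blueprint → run_backup), and O(¬flag_blueprint) is already established, so O(run_backup).
Applying K to premise 10 (O(run_backup → ¬post_bond)) and O(run_backup) yields O(¬post_bond).
However, F(¬post_bond) at premise 6 amounts to O(post_bond).
We now have both O(¬post_bond) and O(post_bond) — post_bond is simultaneously obligatory and forbidden, violating the D-axiom.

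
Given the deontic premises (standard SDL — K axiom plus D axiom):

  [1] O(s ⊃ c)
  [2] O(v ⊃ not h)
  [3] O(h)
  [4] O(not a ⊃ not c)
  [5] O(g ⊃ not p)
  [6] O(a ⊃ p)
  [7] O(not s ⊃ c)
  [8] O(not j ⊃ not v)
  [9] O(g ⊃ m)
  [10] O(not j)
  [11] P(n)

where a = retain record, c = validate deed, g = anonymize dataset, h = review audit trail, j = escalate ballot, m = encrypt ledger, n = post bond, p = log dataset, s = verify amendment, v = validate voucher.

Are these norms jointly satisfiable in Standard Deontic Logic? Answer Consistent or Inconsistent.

Consistent

Premise 2 is O(v ⊃ not h), but O(v) is not derivable from the premises, so it does not yield O(not h).
So O(not h) is not derivable, and the apparent clash with O(h) does not arise.
A world satisfying every obligation exists (e.g. a=true, c=true, g=false, h=true, j=false, m=false, n=false, p=true, s=false, v=false); no atom is both obligatory and forbidden, so the set is consistent.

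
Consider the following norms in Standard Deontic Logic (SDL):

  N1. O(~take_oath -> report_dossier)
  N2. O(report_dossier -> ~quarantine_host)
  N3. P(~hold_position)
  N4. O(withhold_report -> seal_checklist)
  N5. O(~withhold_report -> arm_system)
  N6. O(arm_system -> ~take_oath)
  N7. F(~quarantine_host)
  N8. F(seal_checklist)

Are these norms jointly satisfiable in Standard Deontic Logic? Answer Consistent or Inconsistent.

Inconsistent

Premise 7, F(~quarantine_host), is equivalent to O(quarantine_host).
Premise 2 is O(report_dossier -> ~quarantine_host); contrapositively O(quarantine_host -> ~report_dossier). Since O(quarantine_host) holds, K gives O(~report_dossier).
The contrapositive of premise 1 (O(~take_oath -> report_dossier)) is O(~report_dossier -> take_oath), and O(~report_dossier) is already established, so O(take_oath).
Premise 6, O(arm_system -> ~take_oath), contraposes to O(take_oath -> ~arm_system); with O(take_oath) we get O(~arm_system).
Premise 5 is O(~withhold_report -> arm_system); contrapositively O(~arm_system -> withhold_report). Since O(~arm_system) holds, K gives O(withhold_report).
From O(withhold_report) and premise 4, O(withhold_report -> seal_checklist), we obtain O(seal_checklist).
Yet premise 8 is F(seal_checklist), i.e. O(~seal_checklist).
We now have both O(seal_checklist) and O(~seal_checklist) — seal_checklist is simultaneously obligatory and forbidden, violating the D-axiom.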